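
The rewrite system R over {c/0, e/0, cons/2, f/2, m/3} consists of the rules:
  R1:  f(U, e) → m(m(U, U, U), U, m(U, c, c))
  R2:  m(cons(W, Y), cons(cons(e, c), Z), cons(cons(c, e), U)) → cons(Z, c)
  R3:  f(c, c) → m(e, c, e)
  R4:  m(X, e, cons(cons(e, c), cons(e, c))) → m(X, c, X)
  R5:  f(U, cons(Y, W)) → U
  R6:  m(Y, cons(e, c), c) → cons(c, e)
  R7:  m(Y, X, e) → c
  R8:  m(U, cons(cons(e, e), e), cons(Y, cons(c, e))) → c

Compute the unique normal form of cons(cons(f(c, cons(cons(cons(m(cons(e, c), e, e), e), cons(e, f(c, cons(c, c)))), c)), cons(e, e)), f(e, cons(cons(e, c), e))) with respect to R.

cons(cons(c, cons(e, e)), e)

1. cons(cons(f(c, cons(cons(cons(m(cons(e, c), e, e), e), cons(e, f(c, cons(c, c)))), c)), cons(e, e)), f(e, cons(cons(e, c), e)))  →  cons(cons(c, cons(e, e)), f(e, cons(cons(e, c), e)))   [R5 at 1.1]
2. cons(cons(c, cons(e, e)), f(e, cons(cons(e, c), e)))  →  cons(cons(c, cons(e, e)), e)   [R5 at 2]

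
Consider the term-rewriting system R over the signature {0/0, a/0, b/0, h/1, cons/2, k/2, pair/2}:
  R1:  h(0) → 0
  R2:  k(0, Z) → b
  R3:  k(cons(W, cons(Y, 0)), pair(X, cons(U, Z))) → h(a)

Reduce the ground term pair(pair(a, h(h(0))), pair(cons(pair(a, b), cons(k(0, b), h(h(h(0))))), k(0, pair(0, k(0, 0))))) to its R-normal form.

1. pair(pair(a, h(h(0))), pair(cons(pair(a, b), cons(k(0, b), h(h(h(0))))), k(0, pair(0, k(0, 0)))))  →  pair(pair(a, h(0)), pair(cons(pair(a, b), cons(k(0, b), h(h(h(0))))), k(0, pair(0, k(0, 0)))))   [R1 at 1.2.1]
2. pair(pair(a, h(0)), pair(cons(pair(a, b), cons(k(0, b), h(h(h(0))))), k(0, pair(0, k(0, 0)))))  →  pair(pair(a, 0), pair(cons(pair(a, b), cons(k(0, b), h(h(h(0))))), k(0, pair(0, k(0, 0)))))   [R1 at 1.2]
3. pair(pair(a, 0), pair(cons(pair(a, b), cons(k(0, b), h(h(h(0))))), k(0, pair(0, k(0, 0)))))  →  pair(pair(a, 0), pair(cons(pair(a, b), cons(b, h(h(h(0))))), k(0, pair(0, k(0, 0)))))   [R2 at 2.1.2.1]
4. pair(pair(a, 0), pair(cons(pair(a, b), cons(b, h(h(h(0))))), k(0, pair(0, k(0, 0)))))  →  pair(pair(a, 0), pair(cons(pair(a, b), cons(b, h(h(0)))), k(0, pair(0, k(0, 0)))))   [R1 at 2.1.2.2.1.1]
5. pair(pair(a, 0), pair(cons(pair(a, b), cons(b, h(h(0)))), k(0, pair(0, k(0, 0)))))  →  pair(pair(a, 0), pair(cons(pair(a, b), cons(b, h(0))), k(0, pair(0, k(0, 0)))))   [R1 at 2.1.2.2.1]
6. pair(pair(a, 0), pair(cons(pair(a, b), cons(b, h(0))), k(0, pair(0, k(0, 0)))))  →  pair(pair(a, 0), pair(cons(pair(a, b), cons(b, 0)), k(0, pair(0, k(0, 0)))))   [R1 at 2.1.2.2]
7. pair(pair(a, 0), pair(cons(pair(a, b), cons(b, 0)), k(0, pair(0, k(0, 0)))))  →  pair(pair(a, 0), pair(cons(pair(a, b), cons(b, 0)), b))   [R2 at 2.2]

pair(pair(a, 0), pair(cons(pair(a, b), cons(b, 0)), b))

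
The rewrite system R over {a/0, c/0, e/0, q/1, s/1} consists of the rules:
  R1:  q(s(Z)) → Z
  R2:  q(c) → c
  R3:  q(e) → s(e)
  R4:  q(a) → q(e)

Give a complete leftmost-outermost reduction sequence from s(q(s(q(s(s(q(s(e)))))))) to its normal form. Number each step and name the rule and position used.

1. s(q(s(q(s(s(q(s(e))))))))  →  s(q(s(s(q(s(e))))))   [R1 at 1]
2. s(q(s(s(q(s(e))))))  →  s(s(q(s(e))))   [R1 at 1]
3. s(s(q(s(e))))  →  s(s(e))   [R1 at 1.1]

s(s(e))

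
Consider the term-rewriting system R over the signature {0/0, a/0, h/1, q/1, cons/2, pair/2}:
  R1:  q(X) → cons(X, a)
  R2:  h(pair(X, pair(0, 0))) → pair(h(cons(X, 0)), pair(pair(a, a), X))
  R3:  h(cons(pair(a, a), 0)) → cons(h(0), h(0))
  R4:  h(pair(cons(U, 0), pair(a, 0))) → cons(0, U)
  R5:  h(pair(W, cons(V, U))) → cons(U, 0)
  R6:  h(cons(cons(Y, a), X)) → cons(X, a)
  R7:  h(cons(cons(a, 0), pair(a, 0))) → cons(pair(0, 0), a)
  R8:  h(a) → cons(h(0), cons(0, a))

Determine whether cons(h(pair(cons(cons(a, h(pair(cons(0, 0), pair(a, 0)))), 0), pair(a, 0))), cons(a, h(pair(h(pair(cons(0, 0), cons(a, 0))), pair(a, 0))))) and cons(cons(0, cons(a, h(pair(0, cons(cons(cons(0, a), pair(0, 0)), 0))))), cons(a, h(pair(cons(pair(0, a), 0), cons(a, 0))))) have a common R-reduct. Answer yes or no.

yes — NF(t₁) = cons(cons(0, cons(a, cons(0, 0))), cons(a, cons(0, 0))), NF(t₂) = cons(cons(0, cons(a, cons(0, 0))), cons(a, cons(0, 0)))

Reduce t₁ = cons(h(pair(cons(cons(a, h(pair(cons(0, 0), pair(a, 0)))), 0), pair(a, 0))), cons(a, h(pair(h(pair(cons(0, 0), cons(a, 0))), pair(a, 0))))):
1. cons(h(pair(cons(cons(a, h(pair(cons(0, 0), pair(a, 0)))), 0), pair(a, 0))), cons(a, h(pair(h(pair(cons(0, 0), cons(a, 0))), pair(a, 0)))))  →  cons(cons(0, cons(a, h(pair(cons(0, 0), pair(a, 0))))), cons(a, h(pair(h(pair(cons(0, 0), cons(a, 0))), pair(a, 0)))))   [R4 at 1]
2. cons(cons(0, cons(a, h(pair(cons(0, 0), pair(a, 0))))), cons(a, h(pair(h(pair(cons(0, 0), cons(a, 0))), pair(a, 0)))))  →  cons(cons(0, cons(a, cons(0, 0))), cons(a, h(pair(h(pair(cons(0, 0), cons(a, 0))), pair(a, 0)))))   [R4 at 1.2.2]
3. cons(cons(0, cons(a, cons(0, 0))), cons(a, h(pair(h(pair(cons(0, 0), cons(a, 0))), pair(a, 0)))))  →  cons(cons(0, cons(a, cons(0, 0))), cons(a, h(pair(cons(0, 0), pair(a, 0)))))   [R5 at 2.2.1.1]
4. cons(cons(0, cons(a, cons(0, 0))), cons(a, h(pair(cons(0, 0), pair(a, 0)))))  →  cons(cons(0, cons(a, cons(0, 0))), cons(a, cons(0, 0)))   [R4 at 2.2]

Reduce t₂ = cons(cons(0, cons(a, h(pair(0, cons(cons(cons(0, a), pair(0, 0)), 0))))), cons(a, h(pair(cons(pair(0, a), 0), cons(a, 0))))):
1. cons(cons(0, cons(a, h(pair(0, cons(cons(cons(0, a), pair(0, 0)), 0))))), cons(a, h(pair(cons(pair(0, a), 0), cons(a, 0)))))  →  cons(cons(0, cons(a, cons(0, 0))), cons(a, h(pair(cons(pair(0, a), 0), cons(a, 0)))))   [R5 at 1.2.2]
2. cons(cons(0, cons(a, cons(0, 0))), cons(a, h(pair(cons(pair(0, a), 0), cons(a, 0)))))  →  cons(cons(0, cons(a, cons(0, 0))), cons(a, cons(0, 0)))   [R5 at 2.2]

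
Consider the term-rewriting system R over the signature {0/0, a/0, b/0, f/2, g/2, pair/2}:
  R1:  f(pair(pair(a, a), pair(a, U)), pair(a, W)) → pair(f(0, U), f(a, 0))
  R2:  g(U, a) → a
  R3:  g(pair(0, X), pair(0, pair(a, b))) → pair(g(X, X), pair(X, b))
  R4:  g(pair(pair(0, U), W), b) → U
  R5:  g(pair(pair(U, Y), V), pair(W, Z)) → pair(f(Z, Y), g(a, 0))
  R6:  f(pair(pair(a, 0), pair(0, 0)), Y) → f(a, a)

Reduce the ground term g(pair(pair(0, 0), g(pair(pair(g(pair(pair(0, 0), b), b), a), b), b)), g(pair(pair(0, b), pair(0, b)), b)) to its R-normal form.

0

1. g(pair(pair(0, 0), g(pair(pair(g(pair(pair(0, 0), b), b), a), b), b)), g(pair(pair(0, b), pair(0, b)), b))  →  g(pair(pair(0, 0), g(pair(pair(0, a), b), b)), g(pair(pair(0, b), pair(0, b)), b))   [R4 at 1.2.1.1.1]
2. g(pair(pair(0, 0), g(pair(pair(0, a), b), b)), g(pair(pair(0, b), pair(0, b)), b))  →  g(pair(pair(0, 0), a), g(pair(pair(0, b), pair(0, b)), b))   [R4 at 1.2]
3. g(pair(pair(0, 0), a), g(pair(pair(0, b), pair(0, b)), b))  →  g(pair(pair(0, 0), a), b)   [R4 at 2]
4. g(pair(pair(0, 0), a), b)  →  0   [R4 at ε]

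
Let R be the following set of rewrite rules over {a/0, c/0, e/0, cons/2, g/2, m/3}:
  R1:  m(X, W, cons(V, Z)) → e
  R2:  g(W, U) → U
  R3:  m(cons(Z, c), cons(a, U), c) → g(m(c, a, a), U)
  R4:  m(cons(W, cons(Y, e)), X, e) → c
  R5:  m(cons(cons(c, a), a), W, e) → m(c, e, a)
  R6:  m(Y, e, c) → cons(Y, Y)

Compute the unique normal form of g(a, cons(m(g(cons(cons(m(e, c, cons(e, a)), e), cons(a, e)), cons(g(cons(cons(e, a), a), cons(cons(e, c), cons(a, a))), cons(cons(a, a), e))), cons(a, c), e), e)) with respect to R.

1. g(a, cons(m(g(cons(cons(m(e, c, cons(e, a)), e), cons(a, e)), cons(g(cons(cons(e, a), a), cons(cons(e, c), cons(a, a))), cons(cons(a, a), e))), cons(a, c), e), e))  →  cons(m(g(cons(cons(m(e, c, cons(e, a)), e), cons(a, e)), cons(g(cons(cons(e, a), a), cons(cons(e, c), cons(a, a))), cons(cons(a, a), e))), cons(a, c), e), e)   [R2 at ε]
2. cons(m(g(cons(cons(m(e, c, cons(e, a)), e), cons(a, e)), cons(g(cons(cons(e, a), a), cons(cons(e, c), cons(a, a))), cons(cons(a, a), e))), cons(a, c), e), e)  →  cons(m(cons(g(cons(cons(e, a), a), cons(cons(e, c), cons(a, a))), cons(cons(a, a), e)), cons(a, c), e), e)   [R2 at 1.1]
3. cons(m(cons(g(cons(cons(e, a), a), cons(cons(e, c), cons(a, a))), cons(cons(a, a), e)), cons(a, c), e), e)  →  cons(c, e)   [R4 at 1]

cons(c, e)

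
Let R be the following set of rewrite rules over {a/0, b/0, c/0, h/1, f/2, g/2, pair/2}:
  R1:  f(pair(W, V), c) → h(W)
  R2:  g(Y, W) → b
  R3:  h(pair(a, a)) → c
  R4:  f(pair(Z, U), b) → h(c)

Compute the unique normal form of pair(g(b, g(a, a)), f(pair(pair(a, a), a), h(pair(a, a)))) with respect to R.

pair(b, c)

1. pair(g(b, g(a, a)), f(pair(pair(a, a), a), h(pair(a, a))))  →  pair(b, f(pair(pair(a, a), a), h(pair(a, a))))   [R2 at 1]
2. pair(b, f(pair(pair(a, a), a), h(pair(a, a))))  →  pair(b, f(pair(pair(a, a), a), c))   [R3 at 2.2]
3. pair(b, f(pair(pair(a, a), a), c))  →  pair(b, h(pair(a, a)))   [R1 at 2]
4. pair(b, h(pair(a, a)))  →  pair(b, c)   [R3 at 2]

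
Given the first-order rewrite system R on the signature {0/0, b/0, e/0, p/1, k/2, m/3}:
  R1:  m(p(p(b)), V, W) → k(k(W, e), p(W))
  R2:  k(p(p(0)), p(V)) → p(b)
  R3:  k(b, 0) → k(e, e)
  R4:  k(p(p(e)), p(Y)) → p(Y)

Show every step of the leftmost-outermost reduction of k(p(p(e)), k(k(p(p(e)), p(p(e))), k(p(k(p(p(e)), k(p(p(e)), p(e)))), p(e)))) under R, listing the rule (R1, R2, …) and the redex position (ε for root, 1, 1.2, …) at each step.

p(e)

1. k(p(p(e)), k(k(p(p(e)), p(p(e))), k(p(k(p(p(e)), k(p(p(e)), p(e)))), p(e))))  →  k(p(p(e)), k(p(p(e)), k(p(k(p(p(e)), k(p(p(e)), p(e)))), p(e))))   [R4 at 2.1]
2. k(p(p(e)), k(p(p(e)), k(p(k(p(p(e)), k(p(p(e)), p(e)))), p(e))))  →  k(p(p(e)), k(p(p(e)), k(p(k(p(p(e)), p(e))), p(e))))   [R4 at 2.2.1.1.2]
3. k(p(p(e)), k(p(p(e)), k(p(k(p(p(e)), p(e))), p(e))))  →  k(p(p(e)), k(p(p(e)), k(p(p(e)), p(e))))   [R4 at 2.2.1.1]
4. k(p(p(e)), k(p(p(e)), k(p(p(e)), p(e))))  →  k(p(p(e)), k(p(p(e)), p(e)))   [R4 at 2.2]
5. k(p(p(e)), k(p(p(e)), p(e)))  →  k(p(p(e)), p(e))   [R4 at 2]
6. k(p(p(e)), p(e))  →  p(e)   [R4 at ε]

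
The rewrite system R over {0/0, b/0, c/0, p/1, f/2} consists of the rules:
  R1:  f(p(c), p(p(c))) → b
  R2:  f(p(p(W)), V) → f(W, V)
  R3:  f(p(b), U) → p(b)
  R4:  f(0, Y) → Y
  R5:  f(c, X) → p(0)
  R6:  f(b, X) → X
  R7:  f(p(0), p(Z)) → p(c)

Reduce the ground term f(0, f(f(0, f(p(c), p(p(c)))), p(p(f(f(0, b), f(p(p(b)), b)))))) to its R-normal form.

p(p(b))

1. f(0, f(f(0, f(p(c), p(p(c)))), p(p(f(f(0, b), f(p(p(b)), b))))))  →  f(f(0, f(p(c), p(p(c)))), p(p(f(f(0, b), f(p(p(b)), b)))))   [R4 at ε]
2. f(f(0, f(p(c), p(p(c)))), p(p(f(f(0, b), f(p(p(b)), b)))))  →  f(f(p(c), p(p(c))), p(p(f(f(0, b), f(p(p(b)), b)))))   [R4 at 1]
3. f(f(p(c), p(p(c))), p(p(f(f(0, b), f(p(p(b)), b)))))  →  f(b, p(p(f(f(0, b), f(p(p(b)), b)))))   [R1 at 1]
4. f(b, p(p(f(f(0, b), f(p(p(b)), b)))))  →  p(p(f(f(0, b), f(p(p(b)), b))))   [R6 at ε]
5. p(p(f(f(0, b), f(p(p(b)), b))))  →  p(p(f(b, f(p(p(b)), b))))   [R4 at 1.1.1]
6. p(p(f(b, f(p(p(b)), b))))  →  p(p(f(p(p(b)), b)))   [R6 at 1.1]
7. p(p(f(p(p(b)), b)))  →  p(p(f(b, b)))   [R2 at 1.1]
8. p(p(f(b, b)))  →  p(p(b))   [R6 at 1.1]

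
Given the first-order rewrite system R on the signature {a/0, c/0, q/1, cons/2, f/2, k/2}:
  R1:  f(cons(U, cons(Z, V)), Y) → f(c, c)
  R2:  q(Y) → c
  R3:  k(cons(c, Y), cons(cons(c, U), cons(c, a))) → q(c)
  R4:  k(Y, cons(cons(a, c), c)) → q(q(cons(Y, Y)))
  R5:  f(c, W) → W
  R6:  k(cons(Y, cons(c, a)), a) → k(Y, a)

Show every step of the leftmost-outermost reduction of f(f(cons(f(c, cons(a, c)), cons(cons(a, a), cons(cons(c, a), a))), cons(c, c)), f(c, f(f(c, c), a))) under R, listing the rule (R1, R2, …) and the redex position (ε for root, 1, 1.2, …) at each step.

1. f(f(cons(f(c, cons(a, c)), cons(cons(a, a), cons(cons(c, a), a))), cons(c, c)), f(c, f(f(c, c), a)))  →  f(f(c, c), f(c, f(f(c, c), a)))   [R1 at 1]
2. f(f(c, c), f(c, f(f(c, c), a)))  →  f(c, f(c, f(f(c, c), a)))   [R5 at 1]
3. f(c, f(c, f(f(c, c), a)))  →  f(c, f(f(c, c), a))   [R5 at ε]
4. f(c, f(f(c, c), a))  →  f(f(c, c), a)   [R5 at ε]
5. f(f(c, c), a)  →  f(c, a)   [R5 at 1]
6. f(c, a)  →  a   [R5 at ε]

a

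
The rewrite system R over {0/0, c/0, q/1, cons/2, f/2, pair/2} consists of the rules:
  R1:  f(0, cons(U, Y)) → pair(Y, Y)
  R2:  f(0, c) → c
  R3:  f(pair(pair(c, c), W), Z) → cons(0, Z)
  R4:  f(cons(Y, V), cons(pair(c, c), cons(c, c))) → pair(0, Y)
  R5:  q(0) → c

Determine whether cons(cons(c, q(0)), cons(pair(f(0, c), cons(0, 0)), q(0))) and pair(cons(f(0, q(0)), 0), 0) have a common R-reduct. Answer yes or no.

no — NF(t₁) = cons(cons(c, c), cons(pair(c, cons(0, 0)), c)), NF(t₂) = pair(cons(c, 0), 0)

Reduce t₁ = cons(cons(c, q(0)), cons(pair(f(0, c), cons(0, 0)), q(0))):
1. cons(cons(c, q(0)), cons(pair(f(0, c), cons(0, 0)), q(0)))  →  cons(cons(c, c), cons(pair(f(0, c), cons(0, 0)), q(0)))   [R5 at 1.2]
2. cons(cons(c, c), cons(pair(f(0, c), cons(0, 0)), q(0)))  →  cons(cons(c, c), cons(pair(c, cons(0, 0)), q(0)))   [R2 at 2.1.1]
3. cons(cons(c, c), cons(pair(c, cons(0, 0)), q(0)))  →  cons(cons(c, c), cons(pair(c, cons(0, 0)), c))   [R5 at 2.2]

Reduce t₂ = pair(cons(f(0, q(0)), 0), 0):
1. pair(cons(f(0, q(0)), 0), 0)  →  pair(cons(f(0, c), 0), 0)   [R5 at 1.1.2]
2. pair(cons(f(0, c), 0), 0)  →  pair(cons(c, 0), 0)   [R2 at 1.1]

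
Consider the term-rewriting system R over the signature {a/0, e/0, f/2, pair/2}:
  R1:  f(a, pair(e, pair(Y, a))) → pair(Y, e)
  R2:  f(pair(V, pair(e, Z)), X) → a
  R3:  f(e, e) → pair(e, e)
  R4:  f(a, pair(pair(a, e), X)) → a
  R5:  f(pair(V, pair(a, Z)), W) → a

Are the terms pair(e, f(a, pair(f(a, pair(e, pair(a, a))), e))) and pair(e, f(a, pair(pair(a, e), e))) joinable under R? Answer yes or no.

Reduce t₁ = pair(e, f(a, pair(f(a, pair(e, pair(a, a))), e))):
1. pair(e, f(a, pair(f(a, pair(e, pair(a, a))), e)))  →  pair(e, f(a, pair(pair(a, e), e)))   [R1 at 2.2.1]
2. pair(e, f(a, pair(pair(a, e), e)))  →  pair(e, a)   [R4 at 2]

Reduce t₂ = pair(e, f(a, pair(pair(a, e), e))):
1. pair(e, f(a, pair(pair(a, e), e)))  →  pair(e, a)   [R4 at 2]

yes — NF(t₁) = pair(e, a), NF(t₂) = pair(e, a)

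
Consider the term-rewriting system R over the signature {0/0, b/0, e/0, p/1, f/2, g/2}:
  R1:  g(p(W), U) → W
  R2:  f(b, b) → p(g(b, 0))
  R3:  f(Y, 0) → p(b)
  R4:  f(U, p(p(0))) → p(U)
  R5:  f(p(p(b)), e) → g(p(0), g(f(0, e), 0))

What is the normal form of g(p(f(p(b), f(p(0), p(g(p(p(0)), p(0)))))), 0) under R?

p(p(b))

1. g(p(f(p(b), f(p(0), p(g(p(p(0)), p(0)))))), 0)  →  f(p(b), f(p(0), p(g(p(p(0)), p(0)))))   [R1 at ε]
2. f(p(b), f(p(0), p(g(p(p(0)), p(0)))))  →  f(p(b), f(p(0), p(p(0))))   [R1 at 2.2.1]
3. f(p(b), f(p(0), p(p(0))))  →  f(p(b), p(p(0)))   [R4 at 2]
4. f(p(b), p(p(0)))  →  p(p(b))   [R4 at ε]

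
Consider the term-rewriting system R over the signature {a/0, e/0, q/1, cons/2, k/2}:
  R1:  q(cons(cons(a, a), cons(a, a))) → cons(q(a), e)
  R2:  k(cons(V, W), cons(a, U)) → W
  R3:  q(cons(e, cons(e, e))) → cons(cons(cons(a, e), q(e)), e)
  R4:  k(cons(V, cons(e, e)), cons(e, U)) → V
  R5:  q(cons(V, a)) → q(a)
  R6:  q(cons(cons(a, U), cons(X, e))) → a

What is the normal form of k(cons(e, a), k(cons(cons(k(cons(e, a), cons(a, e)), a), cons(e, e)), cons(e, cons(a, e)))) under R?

1. k(cons(e, a), k(cons(cons(k(cons(e, a), cons(a, e)), a), cons(e, e)), cons(e, cons(a, e))))  →  k(cons(e, a), cons(k(cons(e, a), cons(a, e)), a))   [R4 at 2]
2. k(cons(e, a), cons(k(cons(e, a), cons(a, e)), a))  →  k(cons(e, a), cons(a, a))   [R2 at 2.1]
3. k(cons(e, a), cons(a, a))  →  a   [R2 at ε]

a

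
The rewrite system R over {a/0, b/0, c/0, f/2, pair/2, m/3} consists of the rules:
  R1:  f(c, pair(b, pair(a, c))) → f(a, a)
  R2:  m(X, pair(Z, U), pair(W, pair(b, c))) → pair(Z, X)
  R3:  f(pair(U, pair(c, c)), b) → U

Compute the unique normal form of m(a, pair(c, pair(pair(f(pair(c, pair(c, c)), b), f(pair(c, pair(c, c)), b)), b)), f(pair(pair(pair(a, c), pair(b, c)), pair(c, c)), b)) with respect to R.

pair(c, a)

1. m(a, pair(c, pair(pair(f(pair(c, pair(c, c)), b), f(pair(c, pair(c, c)), b)), b)), f(pair(pair(pair(a, c), pair(b, c)), pair(c, c)), b))  →  m(a, pair(c, pair(pair(c, f(pair(c, pair(c, c)), b)), b)), f(pair(pair(pair(a, c), pair(b, c)), pair(c, c)), b))   [R3 at 2.2.1.1]
2. m(a, pair(c, pair(pair(c, f(pair(c, pair(c, c)), b)), b)), f(pair(pair(pair(a, c), pair(b, c)), pair(c, c)), b))  →  m(a, pair(c, pair(pair(c, c), b)), f(pair(pair(pair(a, c), pair(b, c)), pair(c, c)), b))   [R3 at 2.2.1.2]
3. m(a, pair(c, pair(pair(c, c), b)), f(pair(pair(pair(a, c), pair(b, c)), pair(c, c)), b))  →  m(a, pair(c, pair(pair(c, c), b)), pair(pair(a, c), pair(b, c)))   [R3 at 3]
4. m(a, pair(c, pair(pair(c, c), b)), pair(pair(a, c), pair(b, c)))  →  pair(c, a)   [R2 at ε]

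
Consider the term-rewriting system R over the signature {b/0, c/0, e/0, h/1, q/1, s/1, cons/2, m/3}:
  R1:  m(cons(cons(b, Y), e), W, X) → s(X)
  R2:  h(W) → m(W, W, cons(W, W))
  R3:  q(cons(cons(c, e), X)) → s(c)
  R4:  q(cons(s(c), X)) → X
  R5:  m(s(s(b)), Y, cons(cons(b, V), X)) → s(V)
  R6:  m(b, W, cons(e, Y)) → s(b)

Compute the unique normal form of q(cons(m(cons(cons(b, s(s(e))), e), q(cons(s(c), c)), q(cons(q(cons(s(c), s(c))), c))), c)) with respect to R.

1. q(cons(m(cons(cons(b, s(s(e))), e), q(cons(s(c), c)), q(cons(q(cons(s(c), s(c))), c))), c))  →  q(cons(s(q(cons(q(cons(s(c), s(c))), c))), c))   [R1 at 1.1]
2. q(cons(s(q(cons(q(cons(s(c), s(c))), c))), c))  →  q(cons(s(q(cons(s(c), c))), c))   [R4 at 1.1.1.1.1]
3. q(cons(s(q(cons(s(c), c))), c))  →  q(cons(s(c), c))   [R4 at 1.1.1]
4. q(cons(s(c), c))  →  c   [R4 at ε]

c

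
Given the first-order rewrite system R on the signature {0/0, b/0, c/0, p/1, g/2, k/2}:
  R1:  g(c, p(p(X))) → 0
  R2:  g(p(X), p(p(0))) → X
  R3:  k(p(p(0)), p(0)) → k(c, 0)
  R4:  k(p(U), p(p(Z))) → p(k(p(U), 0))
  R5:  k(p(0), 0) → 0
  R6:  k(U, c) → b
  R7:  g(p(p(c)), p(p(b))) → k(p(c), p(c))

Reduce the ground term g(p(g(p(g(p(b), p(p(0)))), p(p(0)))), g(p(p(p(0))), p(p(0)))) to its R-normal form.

1. g(p(g(p(g(p(b), p(p(0)))), p(p(0)))), g(p(p(p(0))), p(p(0))))  →  g(p(g(p(b), p(p(0)))), g(p(p(p(0))), p(p(0))))   [R2 at 1.1]
2. g(p(g(p(b), p(p(0)))), g(p(p(p(0))), p(p(0))))  →  g(p(b), g(p(p(p(0))), p(p(0))))   [R2 at 1.1]
3. g(p(b), g(p(p(p(0))), p(p(0))))  →  g(p(b), p(p(0)))   [R2 at 2]
4. g(p(b), p(p(0)))  →  b   [R2 at ε]

b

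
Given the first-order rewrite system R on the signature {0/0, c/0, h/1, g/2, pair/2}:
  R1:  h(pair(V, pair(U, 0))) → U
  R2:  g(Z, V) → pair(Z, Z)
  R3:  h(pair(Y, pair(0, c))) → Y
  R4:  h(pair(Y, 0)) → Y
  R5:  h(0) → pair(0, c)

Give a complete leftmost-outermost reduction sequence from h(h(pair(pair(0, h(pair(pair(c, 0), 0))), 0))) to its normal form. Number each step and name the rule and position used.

c

1. h(h(pair(pair(0, h(pair(pair(c, 0), 0))), 0)))  →  h(pair(0, h(pair(pair(c, 0), 0))))   [R4 at 1]
2. h(pair(0, h(pair(pair(c, 0), 0))))  →  h(pair(0, pair(c, 0)))   [R4 at 1.2]
3. h(pair(0, pair(c, 0)))  →  c   [R1 at ε]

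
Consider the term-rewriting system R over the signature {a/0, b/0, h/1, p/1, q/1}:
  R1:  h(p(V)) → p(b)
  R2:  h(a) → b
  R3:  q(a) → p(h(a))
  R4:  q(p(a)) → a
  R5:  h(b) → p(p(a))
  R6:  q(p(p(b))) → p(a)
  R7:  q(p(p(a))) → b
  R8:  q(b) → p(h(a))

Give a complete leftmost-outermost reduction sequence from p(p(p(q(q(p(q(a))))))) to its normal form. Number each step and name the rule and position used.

1. p(p(p(q(q(p(q(a)))))))  →  p(p(p(q(q(p(p(h(a))))))))   [R3 at 1.1.1.1.1.1]
2. p(p(p(q(q(p(p(h(a))))))))  →  p(p(p(q(q(p(p(b)))))))   [R2 at 1.1.1.1.1.1.1]
3. p(p(p(q(q(p(p(b)))))))  →  p(p(p(q(p(a)))))   [R6 at 1.1.1.1]
4. p(p(p(q(p(a)))))  →  p(p(p(a)))   [R4 at 1.1.1]

p(p(p(a)))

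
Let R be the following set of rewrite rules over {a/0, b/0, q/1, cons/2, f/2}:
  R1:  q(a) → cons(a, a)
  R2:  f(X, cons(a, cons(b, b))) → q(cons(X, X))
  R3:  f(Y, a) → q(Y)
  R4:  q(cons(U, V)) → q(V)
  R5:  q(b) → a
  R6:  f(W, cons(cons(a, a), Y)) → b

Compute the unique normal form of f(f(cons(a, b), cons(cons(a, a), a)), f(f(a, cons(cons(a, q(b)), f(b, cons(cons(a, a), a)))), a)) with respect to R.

a

1. f(f(cons(a, b), cons(cons(a, a), a)), f(f(a, cons(cons(a, q(b)), f(b, cons(cons(a, a), a)))), a))  →  f(b, f(f(a, cons(cons(a, q(b)), f(b, cons(cons(a, a), a)))), a))   [R6 at 1]
2. f(b, f(f(a, cons(cons(a, q(b)), f(b, cons(cons(a, a), a)))), a))  →  f(b, q(f(a, cons(cons(a, q(b)), f(b, cons(cons(a, a), a))))))   [R3 at 2]
3. f(b, q(f(a, cons(cons(a, q(b)), f(b, cons(cons(a, a), a))))))  →  f(b, q(f(a, cons(cons(a, a), f(b, cons(cons(a, a), a))))))   [R5 at 2.1.2.1.2]
4. f(b, q(f(a, cons(cons(a, a), f(b, cons(cons(a, a), a))))))  →  f(b, q(b))   [R6 at 2.1]
5. f(b, q(b))  →  f(b, a)   [R5 at 2]
6. f(b, a)  →  q(b)   [R3 at ε]
7. q(b)  →  a   [R5 at ε]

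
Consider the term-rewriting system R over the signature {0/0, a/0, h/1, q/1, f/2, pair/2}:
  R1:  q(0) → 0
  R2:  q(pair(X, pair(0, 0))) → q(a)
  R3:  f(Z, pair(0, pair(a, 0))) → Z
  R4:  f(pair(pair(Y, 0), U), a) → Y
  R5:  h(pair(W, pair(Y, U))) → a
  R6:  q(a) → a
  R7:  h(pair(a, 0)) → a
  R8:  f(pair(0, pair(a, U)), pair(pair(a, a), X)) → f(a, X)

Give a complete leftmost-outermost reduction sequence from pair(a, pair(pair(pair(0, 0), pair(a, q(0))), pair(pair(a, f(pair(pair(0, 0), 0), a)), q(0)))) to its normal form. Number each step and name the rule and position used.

1. pair(a, pair(pair(pair(0, 0), pair(a, q(0))), pair(pair(a, f(pair(pair(0, 0), 0), a)), q(0))))  →  pair(a, pair(pair(pair(0, 0), pair(a, 0)), pair(pair(a, f(pair(pair(0, 0), 0), a)), q(0))))   [R1 at 2.1.2.2]
2. pair(a, pair(pair(pair(0, 0), pair(a, 0)), pair(pair(a, f(pair(pair(0, 0), 0), a)), q(0))))  →  pair(a, pair(pair(pair(0, 0), pair(a, 0)), pair(pair(a, 0), q(0))))   [R4 at 2.2.1.2]
3. pair(a, pair(pair(pair(0, 0), pair(a, 0)), pair(pair(a, 0), q(0))))  →  pair(a, pair(pair(pair(0, 0), pair(a, 0)), pair(pair(a, 0), 0)))   [R1 at 2.2.2]

pair(a, pair(pair(pair(0, 0), pair(a, 0)), pair(pair(a, 0), 0)))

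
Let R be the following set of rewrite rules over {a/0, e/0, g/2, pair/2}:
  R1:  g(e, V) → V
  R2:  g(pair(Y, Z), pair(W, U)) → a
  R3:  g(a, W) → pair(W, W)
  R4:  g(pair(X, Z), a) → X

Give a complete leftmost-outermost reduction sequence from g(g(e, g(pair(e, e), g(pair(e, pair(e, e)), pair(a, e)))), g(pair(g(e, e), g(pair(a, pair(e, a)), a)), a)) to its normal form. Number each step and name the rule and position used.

1. g(g(e, g(pair(e, e), g(pair(e, pair(e, e)), pair(a, e)))), g(pair(g(e, e), g(pair(a, pair(e, a)), a)), a))  →  g(g(pair(e, e), g(pair(e, pair(e, e)), pair(a, e))), g(pair(g(e, e), g(pair(a, pair(e, a)), a)), a))   [R1 at 1]
2. g(g(pair(e, e), g(pair(e, pair(e, e)), pair(a, e))), g(pair(g(e, e), g(pair(a, pair(e, a)), a)), a))  →  g(g(pair(e, e), a), g(pair(g(e, e), g(pair(a, pair(e, a)), a)), a))   [R2 at 1.2]
3. g(g(pair(e, e), a), g(pair(g(e, e), g(pair(a, pair(e, a)), a)), a))  →  g(e, g(pair(g(e, e), g(pair(a, pair(e, a)), a)), a))   [R4 at 1]
4. g(e, g(pair(g(e, e), g(pair(a, pair(e, a)), a)), a))  →  g(pair(g(e, e), g(pair(a, pair(e, a)), a)), a)   [R1 at ε]
5. g(pair(g(e, e), g(pair(a, pair(e, a)), a)), a)  →  g(e, e)   [R4 at ε]
6. g(e, e)  →  e   [R1 at ε]

e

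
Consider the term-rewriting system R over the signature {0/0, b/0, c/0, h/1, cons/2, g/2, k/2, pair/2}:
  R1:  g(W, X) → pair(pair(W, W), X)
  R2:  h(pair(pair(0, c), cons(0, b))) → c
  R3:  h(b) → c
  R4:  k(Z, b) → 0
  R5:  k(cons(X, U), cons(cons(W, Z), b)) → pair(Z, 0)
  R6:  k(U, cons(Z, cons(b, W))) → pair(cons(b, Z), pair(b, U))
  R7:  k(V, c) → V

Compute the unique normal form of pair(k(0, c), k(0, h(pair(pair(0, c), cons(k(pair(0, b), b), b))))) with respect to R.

1. pair(k(0, c), k(0, h(pair(pair(0, c), cons(k(pair(0, b), b), b)))))  →  pair(0, k(0, h(pair(pair(0, c), cons(k(pair(0, b), b), b)))))   [R7 at 1]
2. pair(0, k(0, h(pair(pair(0, c), cons(k(pair(0, b), b), b)))))  →  pair(0, k(0, h(pair(pair(0, c), cons(0, b)))))   [R4 at 2.2.1.2.1]
3. pair(0, k(0, h(pair(pair(0, c), cons(0, b)))))  →  pair(0, k(0, c))   [R2 at 2.2]
4. pair(0, k(0, c))  →  pair(0, 0)   [R7 at 2]

pair(0, 0)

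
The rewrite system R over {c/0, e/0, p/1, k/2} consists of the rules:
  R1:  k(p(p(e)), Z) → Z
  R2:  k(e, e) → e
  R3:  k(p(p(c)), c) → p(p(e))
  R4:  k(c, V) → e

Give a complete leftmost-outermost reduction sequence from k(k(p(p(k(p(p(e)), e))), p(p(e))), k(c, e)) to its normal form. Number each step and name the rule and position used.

1. k(k(p(p(k(p(p(e)), e))), p(p(e))), k(c, e))  →  k(k(p(p(e)), p(p(e))), k(c, e))   [R1 at 1.1.1.1]
2. k(k(p(p(e)), p(p(e))), k(c, e))  →  k(p(p(e)), k(c, e))   [R1 at 1]
3. k(p(p(e)), k(c, e))  →  k(c, e)   [R1 at ε]
4. k(c, e)  →  e   [R4 at ε]

e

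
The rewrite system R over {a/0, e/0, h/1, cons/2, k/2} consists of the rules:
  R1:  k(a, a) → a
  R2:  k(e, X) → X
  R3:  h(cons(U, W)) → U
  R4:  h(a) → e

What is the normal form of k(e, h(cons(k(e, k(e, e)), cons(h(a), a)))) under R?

e

1. k(e, h(cons(k(e, k(e, e)), cons(h(a), a))))  →  h(cons(k(e, k(e, e)), cons(h(a), a)))   [R2 at ε]
2. h(cons(k(e, k(e, e)), cons(h(a), a)))  →  k(e, k(e, e))   [R3 at ε]
3. k(e, k(e, e))  →  k(e, e)   [R2 at ε]
4. k(e, e)  →  e   [R2 at ε]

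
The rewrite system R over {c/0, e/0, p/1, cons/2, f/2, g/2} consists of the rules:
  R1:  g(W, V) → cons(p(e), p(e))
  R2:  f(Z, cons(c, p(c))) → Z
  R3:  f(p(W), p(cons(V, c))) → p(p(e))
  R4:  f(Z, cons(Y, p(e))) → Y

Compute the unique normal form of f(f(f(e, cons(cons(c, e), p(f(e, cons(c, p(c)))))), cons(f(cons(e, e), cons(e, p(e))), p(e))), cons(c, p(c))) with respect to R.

1. f(f(f(e, cons(cons(c, e), p(f(e, cons(c, p(c)))))), cons(f(cons(e, e), cons(e, p(e))), p(e))), cons(c, p(c)))  →  f(f(e, cons(cons(c, e), p(f(e, cons(c, p(c)))))), cons(f(cons(e, e), cons(e, p(e))), p(e)))   [R2 at ε]
2. f(f(e, cons(cons(c, e), p(f(e, cons(c, p(c)))))), cons(f(cons(e, e), cons(e, p(e))), p(e)))  →  f(cons(e, e), cons(e, p(e)))   [R4 at ε]
3. f(cons(e, e), cons(e, p(e)))  →  e   [R4 at ε]

e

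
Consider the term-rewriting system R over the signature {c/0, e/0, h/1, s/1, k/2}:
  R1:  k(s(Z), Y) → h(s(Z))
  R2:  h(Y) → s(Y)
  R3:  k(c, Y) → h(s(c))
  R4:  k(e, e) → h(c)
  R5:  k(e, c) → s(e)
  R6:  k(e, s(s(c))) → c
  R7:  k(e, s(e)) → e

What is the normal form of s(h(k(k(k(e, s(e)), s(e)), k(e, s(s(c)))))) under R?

1. s(h(k(k(k(e, s(e)), s(e)), k(e, s(s(c))))))  →  s(s(k(k(k(e, s(e)), s(e)), k(e, s(s(c))))))   [R2 at 1]
2. s(s(k(k(k(e, s(e)), s(e)), k(e, s(s(c))))))  →  s(s(k(k(e, s(e)), k(e, s(s(c))))))   [R7 at 1.1.1.1]
3. s(s(k(k(e, s(e)), k(e, s(s(c))))))  →  s(s(k(e, k(e, s(s(c))))))   [R7 at 1.1.1]
4. s(s(k(e, k(e, s(s(c))))))  →  s(s(k(e, c)))   [R6 at 1.1.2]
5. s(s(k(e, c)))  →  s(s(s(e)))   [R5 at 1.1]

s(s(s(e)))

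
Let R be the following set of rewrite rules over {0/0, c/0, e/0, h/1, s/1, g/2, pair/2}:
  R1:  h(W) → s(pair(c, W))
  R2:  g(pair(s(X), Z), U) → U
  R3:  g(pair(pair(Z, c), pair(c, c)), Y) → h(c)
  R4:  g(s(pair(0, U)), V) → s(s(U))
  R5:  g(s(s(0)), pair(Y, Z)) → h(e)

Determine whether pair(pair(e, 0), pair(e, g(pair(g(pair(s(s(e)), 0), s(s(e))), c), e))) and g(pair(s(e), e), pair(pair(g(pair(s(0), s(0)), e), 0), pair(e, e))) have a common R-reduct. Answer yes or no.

Reduce t₁ = pair(pair(e, 0), pair(e, g(pair(g(pair(s(s(e)), 0), s(s(e))), c), e))):
1. pair(pair(e, 0), pair(e, g(pair(g(pair(s(s(e)), 0), s(s(e))), c), e)))  →  pair(pair(e, 0), pair(e, g(pair(s(s(e)), c), e)))   [R2 at 2.2.1.1]
2. pair(pair(e, 0), pair(e, g(pair(s(s(e)), c), e)))  →  pair(pair(e, 0), pair(e, e))   [R2 at 2.2]

Reduce t₂ = g(pair(s(e), e), pair(pair(g(pair(s(0), s(0)), e), 0), pair(e, e))):
1. g(pair(s(e), e), pair(pair(g(pair(s(0), s(0)), e), 0), pair(e, e)))  →  pair(pair(g(pair(s(0), s(0)), e), 0), pair(e, e))   [R2 at ε]
2. pair(pair(g(pair(s(0), s(0)), e), 0), pair(e, e))  →  pair(pair(e, 0), pair(e, e))   [R2 at 1.1]

yes — NF(t₁) = pair(pair(e, 0), pair(e, e)), NF(t₂) = pair(pair(e, 0), pair(e, e))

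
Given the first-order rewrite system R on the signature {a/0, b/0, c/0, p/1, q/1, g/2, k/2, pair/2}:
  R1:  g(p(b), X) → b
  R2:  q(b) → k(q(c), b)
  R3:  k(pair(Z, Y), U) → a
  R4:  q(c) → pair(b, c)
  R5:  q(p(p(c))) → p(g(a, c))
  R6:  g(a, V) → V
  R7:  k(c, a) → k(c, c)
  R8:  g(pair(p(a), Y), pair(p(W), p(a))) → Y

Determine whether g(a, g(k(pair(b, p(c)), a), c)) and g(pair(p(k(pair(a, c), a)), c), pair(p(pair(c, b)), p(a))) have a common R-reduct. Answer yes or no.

Reduce t₁ = g(a, g(k(pair(b, p(c)), a), c)):
1. g(a, g(k(pair(b, p(c)), a), c))  →  g(k(pair(b, p(c)), a), c)   [R6 at ε]
2. g(k(pair(b, p(c)), a), c)  →  g(a, c)   [R3 at 1]
3. g(a, c)  →  c   [R6 at ε]

Reduce t₂ = g(pair(p(k(pair(a, c), a)), c), pair(p(pair(c, b)), p(a))):
1. g(pair(p(k(pair(a, c), a)), c), pair(p(pair(c, b)), p(a)))  →  g(pair(p(a), c), pair(p(pair(c, b)), p(a)))   [R3 at 1.1.1]
2. g(pair(p(a), c), pair(p(pair(c, b)), p(a)))  →  c   [R8 at ε]

yes — NF(t₁) = c, NF(t₂) = c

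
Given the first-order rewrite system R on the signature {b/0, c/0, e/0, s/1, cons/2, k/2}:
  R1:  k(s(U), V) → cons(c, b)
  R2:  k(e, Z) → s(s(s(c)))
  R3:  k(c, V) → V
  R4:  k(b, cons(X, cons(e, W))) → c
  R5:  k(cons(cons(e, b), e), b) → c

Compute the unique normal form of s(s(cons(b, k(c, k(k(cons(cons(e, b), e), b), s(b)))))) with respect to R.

1. s(s(cons(b, k(c, k(k(cons(cons(e, b), e), b), s(b))))))  →  s(s(cons(b, k(k(cons(cons(e, b), e), b), s(b)))))   [R3 at 1.1.2]
2. s(s(cons(b, k(k(cons(cons(e, b), e), b), s(b)))))  →  s(s(cons(b, k(c, s(b)))))   [R5 at 1.1.2.1]
3. s(s(cons(b, k(c, s(b)))))  →  s(s(cons(b, s(b))))   [R3 at 1.1.2]

s(s(cons(b, s(b))))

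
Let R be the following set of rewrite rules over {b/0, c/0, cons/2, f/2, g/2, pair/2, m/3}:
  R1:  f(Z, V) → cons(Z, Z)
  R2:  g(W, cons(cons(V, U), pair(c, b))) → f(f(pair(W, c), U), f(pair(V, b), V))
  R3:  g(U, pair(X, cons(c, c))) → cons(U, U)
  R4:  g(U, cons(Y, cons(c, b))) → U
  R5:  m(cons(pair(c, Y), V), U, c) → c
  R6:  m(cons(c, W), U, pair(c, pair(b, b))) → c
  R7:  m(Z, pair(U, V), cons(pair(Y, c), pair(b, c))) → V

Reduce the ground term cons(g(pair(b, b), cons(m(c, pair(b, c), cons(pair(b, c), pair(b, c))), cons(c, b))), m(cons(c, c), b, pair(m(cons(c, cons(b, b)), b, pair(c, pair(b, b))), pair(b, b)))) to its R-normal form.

1. cons(g(pair(b, b), cons(m(c, pair(b, c), cons(pair(b, c), pair(b, c))), cons(c, b))), m(cons(c, c), b, pair(m(cons(c, cons(b, b)), b, pair(c, pair(b, b))), pair(b, b))))  →  cons(pair(b, b), m(cons(c, c), b, pair(m(cons(c, cons(b, b)), b, pair(c, pair(b, b))), pair(b, b))))   [R4 at 1]
2. cons(pair(b, b), m(cons(c, c), b, pair(m(cons(c, cons(b, b)), b, pair(c, pair(b, b))), pair(b, b))))  →  cons(pair(b, b), m(cons(c, c), b, pair(c, pair(b, b))))   [R6 at 2.3.1]
3. cons(pair(b, b), m(cons(c, c), b, pair(c, pair(b, b))))  →  cons(pair(b, b), c)   [R6 at 2]

cons(pair(b, b), c)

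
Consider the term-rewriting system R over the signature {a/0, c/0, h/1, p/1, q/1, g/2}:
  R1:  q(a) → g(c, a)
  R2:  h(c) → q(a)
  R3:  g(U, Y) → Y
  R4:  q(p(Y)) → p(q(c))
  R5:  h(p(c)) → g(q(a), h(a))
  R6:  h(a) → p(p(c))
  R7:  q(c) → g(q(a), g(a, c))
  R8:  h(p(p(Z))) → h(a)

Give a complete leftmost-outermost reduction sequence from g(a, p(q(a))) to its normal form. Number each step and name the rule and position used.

p(a)

1. g(a, p(q(a)))  →  p(q(a))   [R3 at ε]
2. p(q(a))  →  p(g(c, a))   [R1 at 1]
3. p(g(c, a))  →  p(a)   [R3 at 1]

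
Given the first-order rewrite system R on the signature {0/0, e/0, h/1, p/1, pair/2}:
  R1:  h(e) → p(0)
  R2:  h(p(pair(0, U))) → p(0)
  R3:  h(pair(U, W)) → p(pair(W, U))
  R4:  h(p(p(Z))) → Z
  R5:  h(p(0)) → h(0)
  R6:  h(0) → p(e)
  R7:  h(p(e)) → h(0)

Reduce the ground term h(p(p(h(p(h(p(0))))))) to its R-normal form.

1. h(p(p(h(p(h(p(0)))))))  →  h(p(h(p(0))))   [R4 at ε]
2. h(p(h(p(0))))  →  h(p(h(0)))   [R5 at 1.1]
3. h(p(h(0)))  →  h(p(p(e)))   [R6 at 1.1]
4. h(p(p(e)))  →  e   [R4 at ε]

e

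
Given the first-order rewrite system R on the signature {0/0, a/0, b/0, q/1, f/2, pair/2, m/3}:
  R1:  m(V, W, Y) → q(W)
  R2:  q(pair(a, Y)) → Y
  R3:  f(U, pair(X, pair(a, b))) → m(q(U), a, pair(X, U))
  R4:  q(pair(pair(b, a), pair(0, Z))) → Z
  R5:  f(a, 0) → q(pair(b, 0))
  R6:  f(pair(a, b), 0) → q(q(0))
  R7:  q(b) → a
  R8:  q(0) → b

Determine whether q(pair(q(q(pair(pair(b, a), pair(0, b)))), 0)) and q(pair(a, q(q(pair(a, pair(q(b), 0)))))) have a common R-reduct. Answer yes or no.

Reduce t₁ = q(pair(q(q(pair(pair(b, a), pair(0, b)))), 0)):
1. q(pair(q(q(pair(pair(b, a), pair(0, b)))), 0))  →  q(pair(q(b), 0))   [R4 at 1.1.1]
2. q(pair(q(b), 0))  →  q(pair(a, 0))   [R7 at 1.1]
3. q(pair(a, 0))  →  0   [R2 at ε]

Reduce t₂ = q(pair(a, q(q(pair(a, pair(q(b), 0)))))):
1. q(pair(a, q(q(pair(a, pair(q(b), 0))))))  →  q(q(pair(a, pair(q(b), 0))))   [R2 at ε]
2. q(q(pair(a, pair(q(b), 0))))  →  q(pair(q(b), 0))   [R2 at 1]
3. q(pair(q(b), 0))  →  q(pair(a, 0))   [R7 at 1.1]
4. q(pair(a, 0))  →  0   [R2 at ε]

yes — NF(t₁) = 0, NF(t₂) = 0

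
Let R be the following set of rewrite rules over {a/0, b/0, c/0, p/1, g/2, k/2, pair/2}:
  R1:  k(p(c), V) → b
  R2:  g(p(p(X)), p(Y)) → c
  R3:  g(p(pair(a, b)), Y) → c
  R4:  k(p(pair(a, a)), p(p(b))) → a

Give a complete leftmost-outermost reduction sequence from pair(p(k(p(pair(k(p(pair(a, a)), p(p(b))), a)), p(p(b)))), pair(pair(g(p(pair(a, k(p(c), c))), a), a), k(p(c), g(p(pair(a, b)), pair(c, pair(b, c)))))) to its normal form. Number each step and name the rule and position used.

pair(p(a), pair(pair(c, a), b))

1. pair(p(k(p(pair(k(p(pair(a, a)), p(p(b))), a)), p(p(b)))), pair(pair(g(p(pair(a, k(p(c), c))), a), a), k(p(c), g(p(pair(a, b)), pair(c, pair(b, c))))))  →  pair(p(k(p(pair(a, a)), p(p(b)))), pair(pair(g(p(pair(a, k(p(c), c))), a), a), k(p(c), g(p(pair(a, b)), pair(c, pair(b, c))))))   [R4 at 1.1.1.1.1]
2. pair(p(k(p(pair(a, a)), p(p(b)))), pair(pair(g(p(pair(a, k(p(c), c))), a), a), k(p(c), g(p(pair(a, b)), pair(c, pair(b, c))))))  →  pair(p(a), pair(pair(g(p(pair(a, k(p(c), c))), a), a), k(p(c), g(p(pair(a, b)), pair(c, pair(b, c))))))   [R4 at 1.1]
3. pair(p(a), pair(pair(g(p(pair(a, k(p(c), c))), a), a), k(p(c), g(p(pair(a, b)), pair(c, pair(b, c))))))  →  pair(p(a), pair(pair(g(p(pair(a, b)), a), a), k(p(c), g(p(pair(a, b)), pair(c, pair(b, c))))))   [R1 at 2.1.1.1.1.2]
4. pair(p(a), pair(pair(g(p(pair(a, b)), a), a), k(p(c), g(p(pair(a, b)), pair(c, pair(b, c))))))  →  pair(p(a), pair(pair(c, a), k(p(c), g(p(pair(a, b)), pair(c, pair(b, c))))))   [R3 at 2.1.1]
5. pair(p(a), pair(pair(c, a), k(p(c), g(p(pair(a, b)), pair(c, pair(b, c))))))  →  pair(p(a), pair(pair(c, a), b))   [R1 at 2.2]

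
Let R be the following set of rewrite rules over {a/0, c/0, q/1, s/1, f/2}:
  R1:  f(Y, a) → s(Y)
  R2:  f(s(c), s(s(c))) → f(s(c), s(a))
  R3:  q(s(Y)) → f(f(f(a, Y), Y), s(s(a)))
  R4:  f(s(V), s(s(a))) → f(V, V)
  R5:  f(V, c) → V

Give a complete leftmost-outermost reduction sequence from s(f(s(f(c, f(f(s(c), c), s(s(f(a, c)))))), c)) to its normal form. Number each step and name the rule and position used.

1. s(f(s(f(c, f(f(s(c), c), s(s(f(a, c)))))), c))  →  s(s(f(c, f(f(s(c), c), s(s(f(a, c)))))))   [R5 at 1]
2. s(s(f(c, f(f(s(c), c), s(s(f(a, c)))))))  →  s(s(f(c, f(s(c), s(s(f(a, c)))))))   [R5 at 1.1.2.1]
3. s(s(f(c, f(s(c), s(s(f(a, c)))))))  →  s(s(f(c, f(s(c), s(s(a))))))   [R5 at 1.1.2.2.1.1]
4. s(s(f(c, f(s(c), s(s(a))))))  →  s(s(f(c, f(c, c))))   [R4 at 1.1.2]
5. s(s(f(c, f(c, c))))  →  s(s(f(c, c)))   [R5 at 1.1.2]
6. s(s(f(c, c)))  →  s(s(c))   [R5 at 1.1]

s(s(c))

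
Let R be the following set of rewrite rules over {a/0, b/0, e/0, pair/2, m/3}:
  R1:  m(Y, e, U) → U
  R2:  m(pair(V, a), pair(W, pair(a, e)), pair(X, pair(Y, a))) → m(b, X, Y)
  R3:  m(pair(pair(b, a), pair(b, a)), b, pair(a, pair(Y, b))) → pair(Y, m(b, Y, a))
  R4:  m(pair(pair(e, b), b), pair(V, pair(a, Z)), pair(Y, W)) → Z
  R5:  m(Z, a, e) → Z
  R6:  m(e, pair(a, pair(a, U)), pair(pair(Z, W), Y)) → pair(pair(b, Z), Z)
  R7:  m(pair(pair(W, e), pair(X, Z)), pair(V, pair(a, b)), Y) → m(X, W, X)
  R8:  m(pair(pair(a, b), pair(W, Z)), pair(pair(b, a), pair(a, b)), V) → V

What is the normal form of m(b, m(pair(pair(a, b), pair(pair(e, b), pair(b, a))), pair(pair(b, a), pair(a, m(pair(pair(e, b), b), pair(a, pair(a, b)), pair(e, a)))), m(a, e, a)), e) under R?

b

1. m(b, m(pair(pair(a, b), pair(pair(e, b), pair(b, a))), pair(pair(b, a), pair(a, m(pair(pair(e, b), b), pair(a, pair(a, b)), pair(e, a)))), m(a, e, a)), e)  →  m(b, m(pair(pair(a, b), pair(pair(e, b), pair(b, a))), pair(pair(b, a), pair(a, b)), m(a, e, a)), e)   [R4 at 2.2.2.2]
2. m(b, m(pair(pair(a, b), pair(pair(e, b), pair(b, a))), pair(pair(b, a), pair(a, b)), m(a, e, a)), e)  →  m(b, m(a, e, a), e)   [R8 at 2]
3. m(b, m(a, e, a), e)  →  m(b, a, e)   [R1 at 2]
4. m(b, a, e)  →  b   [R5 at ε]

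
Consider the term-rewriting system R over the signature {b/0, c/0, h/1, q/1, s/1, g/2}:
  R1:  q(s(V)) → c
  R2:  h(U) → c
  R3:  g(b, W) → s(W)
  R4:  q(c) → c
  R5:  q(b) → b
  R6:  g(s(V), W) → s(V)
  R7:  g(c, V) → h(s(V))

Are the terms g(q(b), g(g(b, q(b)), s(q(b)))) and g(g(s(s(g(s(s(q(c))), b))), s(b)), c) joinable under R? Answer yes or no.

no — NF(t₁) = s(s(b)), NF(t₂) = s(s(s(s(c))))

Reduce t₁ = g(q(b), g(g(b, q(b)), s(q(b)))):
1. g(q(b), g(g(b, q(b)), s(q(b))))  →  g(b, g(g(b, q(b)), s(q(b))))   [R5 at 1]
2. g(b, g(g(b, q(b)), s(q(b))))  →  s(g(g(b, q(b)), s(q(b))))   [R3 at ε]
3. s(g(g(b, q(b)), s(q(b))))  →  s(g(s(q(b)), s(q(b))))   [R3 at 1.1]
4. s(g(s(q(b)), s(q(b))))  →  s(s(q(b)))   [R6 at 1]
5. s(s(q(b)))  →  s(s(b))   [R5 at 1.1]

Reduce t₂ = g(g(s(s(g(s(s(q(c))), b))), s(b)), c):
1. g(g(s(s(g(s(s(q(c))), b))), s(b)), c)  →  g(s(s(g(s(s(q(c))), b))), c)   [R6 at 1]
2. g(s(s(g(s(s(q(c))), b))), c)  →  s(s(g(s(s(q(c))), b)))   [R6 at ε]
3. s(s(g(s(s(q(c))), b)))  →  s(s(s(s(q(c)))))   [R6 at 1.1]
4. s(s(s(s(q(c)))))  →  s(s(s(s(c))))   [R4 at 1.1.1.1]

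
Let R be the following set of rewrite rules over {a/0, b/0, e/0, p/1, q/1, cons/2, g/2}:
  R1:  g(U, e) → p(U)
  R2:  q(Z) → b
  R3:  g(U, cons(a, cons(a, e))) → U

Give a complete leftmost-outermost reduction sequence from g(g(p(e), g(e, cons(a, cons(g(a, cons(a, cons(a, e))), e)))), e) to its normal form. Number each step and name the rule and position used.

p(p(p(e)))

1. g(g(p(e), g(e, cons(a, cons(g(a, cons(a, cons(a, e))), e)))), e)  →  p(g(p(e), g(e, cons(a, cons(g(a, cons(a, cons(a, e))), e)))))   [R1 at ε]
2. p(g(p(e), g(e, cons(a, cons(g(a, cons(a, cons(a, e))), e)))))  →  p(g(p(e), g(e, cons(a, cons(a, e)))))   [R3 at 1.2.2.2.1]
3. p(g(p(e), g(e, cons(a, cons(a, e)))))  →  p(g(p(e), e))   [R3 at 1.2]
4. p(g(p(e), e))  →  p(p(p(e)))   [R1 at 1]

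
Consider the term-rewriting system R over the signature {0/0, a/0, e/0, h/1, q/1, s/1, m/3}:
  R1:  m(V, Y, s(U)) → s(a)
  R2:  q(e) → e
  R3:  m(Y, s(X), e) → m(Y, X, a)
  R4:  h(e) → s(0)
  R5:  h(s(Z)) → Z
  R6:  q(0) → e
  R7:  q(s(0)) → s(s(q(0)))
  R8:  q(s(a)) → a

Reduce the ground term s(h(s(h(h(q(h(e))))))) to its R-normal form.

s(e)

1. s(h(s(h(h(q(h(e)))))))  →  s(h(h(q(h(e)))))   [R5 at 1]
2. s(h(h(q(h(e)))))  →  s(h(h(q(s(0)))))   [R4 at 1.1.1.1]
3. s(h(h(q(s(0)))))  →  s(h(h(s(s(q(0))))))   [R7 at 1.1.1]
4. s(h(h(s(s(q(0))))))  →  s(h(s(q(0))))   [R5 at 1.1]
5. s(h(s(q(0))))  →  s(q(0))   [R5 at 1]
6. s(q(0))  →  s(e)   [R6 at 1]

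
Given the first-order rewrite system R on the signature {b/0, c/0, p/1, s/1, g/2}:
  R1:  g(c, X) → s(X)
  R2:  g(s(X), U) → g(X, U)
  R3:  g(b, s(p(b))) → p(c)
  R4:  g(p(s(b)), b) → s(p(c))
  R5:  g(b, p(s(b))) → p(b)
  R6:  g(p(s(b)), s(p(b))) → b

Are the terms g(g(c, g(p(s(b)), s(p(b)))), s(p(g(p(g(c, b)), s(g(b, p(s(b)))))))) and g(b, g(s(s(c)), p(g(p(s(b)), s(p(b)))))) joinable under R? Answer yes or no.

yes — NF(t₁) = p(c), NF(t₂) = p(c)

Reduce t₁ = g(g(c, g(p(s(b)), s(p(b)))), s(p(g(p(g(c, b)), s(g(b, p(s(b)))))))):
1. g(g(c, g(p(s(b)), s(p(b)))), s(p(g(p(g(c, b)), s(g(b, p(s(b))))))))  →  g(s(g(p(s(b)), s(p(b)))), s(p(g(p(g(c, b)), s(g(b, p(s(b))))))))   [R1 at 1]
2. g(s(g(p(s(b)), s(p(b)))), s(p(g(p(g(c, b)), s(g(b, p(s(b))))))))  →  g(g(p(s(b)), s(p(b))), s(p(g(p(g(c, b)), s(g(b, p(s(b))))))))   [R2 at ε]
3. g(g(p(s(b)), s(p(b))), s(p(g(p(g(c, b)), s(g(b, p(s(b))))))))  →  g(b, s(p(g(p(g(c, b)), s(g(b, p(s(b))))))))   [R6 at 1]
4. g(b, s(p(g(p(g(c, b)), s(g(b, p(s(b))))))))  →  g(b, s(p(g(p(s(b)), s(g(b, p(s(b))))))))   [R1 at 2.1.1.1.1]
5. g(b, s(p(g(p(s(b)), s(g(b, p(s(b))))))))  →  g(b, s(p(g(p(s(b)), s(p(b))))))   [R5 at 2.1.1.2.1]
6. g(b, s(p(g(p(s(b)), s(p(b))))))  →  g(b, s(p(b)))   [R6 at 2.1.1]
7. g(b, s(p(b)))  →  p(c)   [R3 at ε]

Reduce t₂ = g(b, g(s(s(c)), p(g(p(s(b)), s(p(b)))))):
1. g(b, g(s(s(c)), p(g(p(s(b)), s(p(b))))))  →  g(b, g(s(c), p(g(p(s(b)), s(p(b))))))   [R2 at 2]
2. g(b, g(s(c), p(g(p(s(b)), s(p(b))))))  →  g(b, g(c, p(g(p(s(b)), s(p(b))))))   [R2 at 2]
3. g(b, g(c, p(g(p(s(b)), s(p(b))))))  →  g(b, s(p(g(p(s(b)), s(p(b))))))   [R1 at 2]
4. g(b, s(p(g(p(s(b)), s(p(b))))))  →  g(b, s(p(b)))   [R6 at 2.1.1]
5. g(b, s(p(b)))  →  p(c)   [R3 at ε]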